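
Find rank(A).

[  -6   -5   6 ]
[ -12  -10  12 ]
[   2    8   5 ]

Row reduction:
R2 <- R2 - (2)*R1:  [ 0  0  0 ]
R3 <- R3 - (-1/3)*R1:  [    0  19/3     7 ]
R2 <-> R3   (pivot in column 2 was zero)
[ -6    -5  6 ]
[  0  19/3  7 ]
[  0     0  0 ]
Row echelon form:
[ -6    -5  6 ]
[  0  19/3  7 ]
[  0     0  0 ]
Nonzero rows / pivot columns: 2

rank(A) = 2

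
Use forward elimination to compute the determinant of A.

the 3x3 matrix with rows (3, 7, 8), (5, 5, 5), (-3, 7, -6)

Forward elimination:
R2 <- R2 - (5/3)*R1:  [     0  -20/3  -25/3 ]
R3 <- R3 - (-1)*R1:  [  0  14   2 ]
R3 <- R3 - (-21/10)*R2:  [     0      0  -31/2 ]
Upper-triangular form:
[ 3      7      8 ]
[ 0  -20/3  -25/3 ]
[ 0      0  -31/2 ]
det(A) = (-1)^0 * (3) * (-20/3) * (-31/2) = 310  (0 row swaps -> sign +1)

det(A) = 310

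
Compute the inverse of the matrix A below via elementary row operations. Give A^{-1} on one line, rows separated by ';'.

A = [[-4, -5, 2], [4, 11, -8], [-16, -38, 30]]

inverse = [-13/48 -37/48 -3/16; -1/12 11/12 1/4; -1/4 3/4 1/4]

Gauss-Jordan on [A | I]:
R1 <- (1/-4)*R1:  [    1   5/4  -1/2  |  -1/4     0     0 ]
R2 <- R2 - (4)*R1:  [  0   6  -6  |   1   1   0 ]
R3 <- R3 - (-16)*R1:  [   0  -18   22  |   -4    0    1 ]
R2 <- (1/6)*R2:  [   0    1   -1  |  1/6  1/6    0 ]
R1 <- R1 - (5/4)*R2:  [      1       0     3/4  |  -11/24   -5/24       0 ]
R3 <- R3 - (-18)*R2:  [  0   0   4  |  -1   3   1 ]
R3 <- (1/4)*R3:  [    0     0     1  |  -1/4   3/4   1/4 ]
R1 <- R1 - (3/4)*R3:  [      1       0       0  |  -13/48  -37/48   -3/16 ]
R2 <- R2 - (-1)*R3:  [     0      1      0  |  -1/12  11/12    1/4 ]
Right block of [I | A^{-1}] is the inverse:
[ -13/48  -37/48  -3/16 ]
[  -1/12   11/12    1/4 ]
[   -1/4     3/4    1/4 ]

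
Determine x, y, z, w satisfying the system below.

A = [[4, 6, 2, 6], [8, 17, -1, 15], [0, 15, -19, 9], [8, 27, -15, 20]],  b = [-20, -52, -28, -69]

(2, -5, -2, 1)

Forward elimination on [A|b]:
R2 <- R2 - (2)*R1:  [   0    5   -5    3  -12 ]
R4 <- R4 - (2)*R1:  [   0   15  -19    8  -29 ]
R3 <- R3 - (3)*R2:  [  0   0  -4   0   8 ]
R4 <- R4 - (3)*R2:  [  0   0  -4  -1   7 ]
R4 <- R4 - (1)*R3:  [  0   0   0  -1  -1 ]
Row echelon form:
[ 4  6   2   6  |  -20 ]
[ 0  5  -5   3  |  -12 ]
[ 0  0  -4   0  |    8 ]
[ 0  0   0  -1  |   -1 ]
Back-substitution:
w = (-1) / -1 = 1
z = (8) / -4 = -2
y = (-12 - (-5)*(-2) - (3)*(1)) / 5 = -5
x = (-20 - (6)*(-5) - (2)*(-2) - (6)*(1)) / 4 = 2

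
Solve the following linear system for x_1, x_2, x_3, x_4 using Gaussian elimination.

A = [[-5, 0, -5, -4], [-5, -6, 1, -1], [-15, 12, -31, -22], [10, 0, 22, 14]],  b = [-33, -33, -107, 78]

(5, 1, 0, 2)

Forward elimination on [A|b]:
R2 <- R2 - (1)*R1:  [  0  -6   6   3   0 ]
R3 <- R3 - (3)*R1:  [   0   12  -16  -10   -8 ]
R4 <- R4 - (-2)*R1:  [  0   0  12   6  12 ]
R3 <- R3 - (-2)*R2:  [  0   0  -4  -4  -8 ]
R4 <- R4 - (-3)*R3:  [   0    0    0   -6  -12 ]
Row echelon form:
[ -5   0  -5  -4  |  -33 ]
[  0  -6   6   3  |    0 ]
[  0   0  -4  -4  |   -8 ]
[  0   0   0  -6  |  -12 ]
Back-substitution:
x_4 = (-12) / -6 = 2
x_3 = (-8 - (-4)*(2)) / -4 = 0
x_2 = (0 - (6)*(0) - (3)*(2)) / -6 = 1
x_1 = (-33 - (-5)*(0) - (-4)*(2)) / -5 = 5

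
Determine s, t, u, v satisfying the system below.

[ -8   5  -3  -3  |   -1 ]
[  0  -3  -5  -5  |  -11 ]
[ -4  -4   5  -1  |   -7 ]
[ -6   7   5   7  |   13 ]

(1, 2, 1, 0)

Forward elimination on [A|b]:
R3 <- R3 - (1/2)*R1:  [     0  -13/2   13/2    1/2  -13/2 ]
R4 <- R4 - (3/4)*R1:  [    0  13/4  29/4  37/4  55/4 ]
R3 <- R3 - (13/6)*R2:  [    0     0  52/3  34/3  52/3 ]
R4 <- R4 - (-13/12)*R2:  [    0     0  11/6  23/6  11/6 ]
R4 <- R4 - (11/104)*R3:  [      0       0       0  137/52       0 ]
Row echelon form:
[ -8   5    -3      -3  |    -1 ]
[  0  -3    -5      -5  |   -11 ]
[  0   0  52/3    34/3  |  52/3 ]
[  0   0     0  137/52  |     0 ]
Back-substitution:
v = (0) / (137/52) = 0
u = (52/3 - (34/3)*(0)) / (52/3) = 1
t = (-11 - (-5)*(1) - (-5)*(0)) / -3 = 2
s = (-1 - (5)*(2) - (-3)*(1) - (-3)*(0)) / -8 = 1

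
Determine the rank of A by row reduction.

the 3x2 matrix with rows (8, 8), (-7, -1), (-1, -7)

Row reduction:
R2 <- R2 - (-7/8)*R1:  [ 0  6 ]
R3 <- R3 - (-1/8)*R1:  [  0  -6 ]
R3 <- R3 - (-1)*R2:  [ 0  0 ]
Row echelon form:
[ 8  8 ]
[ 0  6 ]
[ 0  0 ]
Nonzero rows / pivot columns: 2

rank(A) = 2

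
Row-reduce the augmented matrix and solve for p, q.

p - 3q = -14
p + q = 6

(1, 5)

Forward elimination on [A|b]:
R2 <- R2 - (1)*R1:  [  0   4  20 ]
Row echelon form:
[ 1  -3  |  -14 ]
[ 0   4  |   20 ]
Back-substitution:
q = (20) / 4 = 5
p = (-14 - (-3)*(5)) / 1 = 1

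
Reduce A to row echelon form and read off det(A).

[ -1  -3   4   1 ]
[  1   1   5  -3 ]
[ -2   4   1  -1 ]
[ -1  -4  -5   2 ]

det(A) = -199

Forward elimination:
R2 <- R2 - (-1)*R1:  [  0  -2   9  -2 ]
R3 <- R3 - (2)*R1:  [  0  10  -7  -3 ]
R4 <- R4 - (1)*R1:  [  0  -1  -9   1 ]
R3 <- R3 - (-5)*R2:  [   0    0   38  -13 ]
R4 <- R4 - (1/2)*R2:  [     0      0  -27/2      2 ]
R4 <- R4 - (-27/76)*R3:  [       0        0        0  -199/76 ]
Upper-triangular form:
[ -1  -3   4        1 ]
[  0  -2   9       -2 ]
[  0   0  38      -13 ]
[  0   0   0  -199/76 ]
det(A) = (-1)^0 * (-1) * (-2) * (38) * (-199/76) = -199  (0 row swaps -> sign +1)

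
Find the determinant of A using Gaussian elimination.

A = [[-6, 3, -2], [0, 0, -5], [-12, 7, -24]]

Forward elimination:
R3 <- R3 - (2)*R1:  [   0    1  -20 ]
R2 <-> R3   (pivot in column 2 was zero)
[ -6  3   -2 ]
[  0  1  -20 ]
[  0  0   -5 ]
Upper-triangular form:
[ -6  3   -2 ]
[  0  1  -20 ]
[  0  0   -5 ]
det(A) = (-1)^1 * (-6) * (1) * (-5) = -30  (1 row swap -> sign -1)

det(A) = -30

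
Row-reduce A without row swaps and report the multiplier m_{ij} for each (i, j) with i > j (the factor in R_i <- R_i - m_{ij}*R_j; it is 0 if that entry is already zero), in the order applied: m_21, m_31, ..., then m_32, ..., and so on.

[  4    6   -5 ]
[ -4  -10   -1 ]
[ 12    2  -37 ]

multipliers: -1, 3, 4

Forward elimination:
R2 <- R2 - (-1)*R1:  [  0  -4  -6 ]
R3 <- R3 - (3)*R1:  [   0  -16  -22 ]
R3 <- R3 - (4)*R2:  [ 0  0  2 ]
Multipliers (in order of application): m_{21} = -1, m_{31} = 3, m_{32} = 4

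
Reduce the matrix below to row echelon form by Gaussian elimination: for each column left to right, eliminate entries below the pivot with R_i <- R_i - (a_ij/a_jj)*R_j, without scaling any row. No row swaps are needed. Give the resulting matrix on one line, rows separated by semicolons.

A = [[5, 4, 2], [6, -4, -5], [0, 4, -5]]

Forward elimination:
R2 <- R2 - (6/5)*R1:  [     0  -44/5  -37/5 ]
R3 <- R3 - (-5/11)*R2:  [      0       0  -92/11 ]
Row echelon form:
[ 5      4       2 ]
[ 0  -44/5   -37/5 ]
[ 0      0  -92/11 ]

REF = [5 4 2; 0 -44/5 -37/5; 0 0 -92/11]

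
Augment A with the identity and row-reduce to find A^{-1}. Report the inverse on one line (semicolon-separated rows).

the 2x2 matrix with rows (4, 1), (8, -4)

Gauss-Jordan on [A | I]:
R1 <- (1/4)*R1:  [   1  1/4  |  1/4    0 ]
R2 <- R2 - (8)*R1:  [  0  -6  |  -2   1 ]
R2 <- (1/-6)*R2:  [    0     1  |   1/3  -1/6 ]
R1 <- R1 - (1/4)*R2:  [    1     0  |   1/6  1/24 ]
Right block of [I | A^{-1}] is the inverse:
[ 1/6  1/24 ]
[ 1/3  -1/6 ]

inverse = [1/6 1/24; 1/3 -1/6]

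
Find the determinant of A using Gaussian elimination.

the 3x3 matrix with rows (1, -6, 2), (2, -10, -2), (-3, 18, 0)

det(A) = 12

Forward elimination:
R2 <- R2 - (2)*R1:  [  0   2  -6 ]
R3 <- R3 - (-3)*R1:  [ 0  0  6 ]
Upper-triangular form:
[ 1  -6   2 ]
[ 0   2  -6 ]
[ 0   0   6 ]
det(A) = (-1)^0 * (1) * (2) * (6) = 12  (0 row swaps -> sign +1)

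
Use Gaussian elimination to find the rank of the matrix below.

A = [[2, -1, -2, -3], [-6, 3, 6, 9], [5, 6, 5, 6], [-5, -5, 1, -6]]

Row reduction:
R2 <- R2 - (-3)*R1:  [ 0  0  0  0 ]
R3 <- R3 - (5/2)*R1:  [    0  17/2    10  27/2 ]
R4 <- R4 - (-5/2)*R1:  [     0  -15/2     -4  -27/2 ]
R2 <-> R3   (pivot in column 2 was zero)
[ 2     -1  -2     -3 ]
[ 0   17/2  10   27/2 ]
[ 0      0   0      0 ]
[ 0  -15/2  -4  -27/2 ]
R4 <- R4 - (-15/17)*R2:  [      0       0   82/17  -27/17 ]
R3 <-> R4   (pivot in column 3 was zero)
[ 2    -1     -2      -3 ]
[ 0  17/2     10    27/2 ]
[ 0     0  82/17  -27/17 ]
[ 0     0      0       0 ]
Row echelon form:
[ 2    -1     -2      -3 ]
[ 0  17/2     10    27/2 ]
[ 0     0  82/17  -27/17 ]
[ 0     0      0       0 ]
Nonzero rows / pivot columns: 3

rank(A) = 3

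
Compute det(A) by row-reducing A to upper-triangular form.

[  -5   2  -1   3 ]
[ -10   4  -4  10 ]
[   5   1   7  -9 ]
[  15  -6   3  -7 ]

Forward elimination:
R2 <- R2 - (2)*R1:  [  0   0  -2   4 ]
R3 <- R3 - (-1)*R1:  [  0   3   6  -6 ]
R4 <- R4 - (-3)*R1:  [ 0  0  0  2 ]
R2 <-> R3   (pivot in column 2 was zero)
[ -5  2  -1   3 ]
[  0  3   6  -6 ]
[  0  0  -2   4 ]
[  0  0   0   2 ]
Upper-triangular form:
[ -5  2  -1   3 ]
[  0  3   6  -6 ]
[  0  0  -2   4 ]
[  0  0   0   2 ]
det(A) = (-1)^1 * (-5) * (3) * (-2) * (2) = -60  (1 row swap -> sign -1)

det(A) = -60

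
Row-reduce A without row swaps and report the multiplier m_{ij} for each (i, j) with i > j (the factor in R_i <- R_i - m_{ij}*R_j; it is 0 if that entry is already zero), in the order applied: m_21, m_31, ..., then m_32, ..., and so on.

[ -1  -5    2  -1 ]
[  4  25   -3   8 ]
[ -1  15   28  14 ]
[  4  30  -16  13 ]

multipliers: -4, 1, -4, 4, 2, -3

Forward elimination:
R2 <- R2 - (-4)*R1:  [ 0  5  5  4 ]
R3 <- R3 - (1)*R1:  [  0  20  26  15 ]
R4 <- R4 - (-4)*R1:  [  0  10  -8   9 ]
R3 <- R3 - (4)*R2:  [  0   0   6  -1 ]
R4 <- R4 - (2)*R2:  [   0    0  -18    1 ]
R4 <- R4 - (-3)*R3:  [  0   0   0  -2 ]
Multipliers (in order of application): m_{21} = -4, m_{31} = 1, m_{41} = -4, m_{32} = 4, m_{42} = 2, m_{43} = -3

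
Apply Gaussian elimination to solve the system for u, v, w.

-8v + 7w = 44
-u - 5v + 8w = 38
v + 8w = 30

Forward elimination on [A|b]:
R1 <-> R2   (pivot in column 1 was zero)
[ -1  -5  8  38 ]
[  0  -8  7  44 ]
[  0   1  8  30 ]
R3 <- R3 - (-1/8)*R2:  [    0     0  71/8  71/2 ]
Row echelon form:
[ -1  -5     8  |    38 ]
[  0  -8     7  |    44 ]
[  0   0  71/8  |  71/2 ]
Back-substitution:
w = (71/2) / (71/8) = 4
v = (44 - (7)*(4)) / -8 = -2
u = (38 - (-5)*(-2) - (8)*(4)) / -1 = 4

(4, -2, 4)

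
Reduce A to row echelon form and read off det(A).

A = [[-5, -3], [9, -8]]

det(A) = 67

Forward elimination:
R2 <- R2 - (-9/5)*R1:  [     0  -67/5 ]
Upper-triangular form:
[ -5     -3 ]
[  0  -67/5 ]
det(A) = (-1)^0 * (-5) * (-67/5) = 67  (0 row swaps -> sign +1)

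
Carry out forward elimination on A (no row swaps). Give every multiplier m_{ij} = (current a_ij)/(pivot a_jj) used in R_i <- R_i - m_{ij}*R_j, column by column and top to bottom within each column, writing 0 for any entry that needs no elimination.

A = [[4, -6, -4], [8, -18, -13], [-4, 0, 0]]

Forward elimination:
R2 <- R2 - (2)*R1:  [  0  -6  -5 ]
R3 <- R3 - (-1)*R1:  [  0  -6  -4 ]
R3 <- R3 - (1)*R2:  [ 0  0  1 ]
Multipliers (in order of application): m_{21} = 2, m_{31} = -1, m_{32} = 1

multipliers: 2, -1, 1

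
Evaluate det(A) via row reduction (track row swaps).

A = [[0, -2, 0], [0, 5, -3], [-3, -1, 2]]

det(A) = -18

Forward elimination:
R1 <-> R3   (pivot in column 1 was zero)
[ -3  -1   2 ]
[  0   5  -3 ]
[  0  -2   0 ]
R3 <- R3 - (-2/5)*R2:  [    0     0  -6/5 ]
Upper-triangular form:
[ -3  -1     2 ]
[  0   5    -3 ]
[  0   0  -6/5 ]
det(A) = (-1)^1 * (-3) * (5) * (-6/5) = -18  (1 row swap -> sign -1)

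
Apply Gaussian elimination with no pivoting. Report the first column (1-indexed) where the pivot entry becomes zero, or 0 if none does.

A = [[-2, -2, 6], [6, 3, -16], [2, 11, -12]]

Naive forward elimination:
R2 <- R2 - (-3)*R1:  [  0  -3   2 ]
R3 <- R3 - (-1)*R1:  [  0   9  -6 ]
R3 <- R3 - (-3)*R2:  [ 0  0  0 ]
Matrix at this point:
[ -2  -2  6 ]
[  0  -3  2 ]
[  0   0  0 ]
Pivot entry (3,3) in the last row is zero and there are no rows below to swap with -> zero pivot in column 3 (A is singular).

first zero-pivot column = 3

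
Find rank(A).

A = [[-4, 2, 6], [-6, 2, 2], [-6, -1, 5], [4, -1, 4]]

rank(A) = 3

Row reduction:
R2 <- R2 - (3/2)*R1:  [  0  -1  -7 ]
R3 <- R3 - (3/2)*R1:  [  0  -4  -4 ]
R4 <- R4 - (-1)*R1:  [  0   1  10 ]
R3 <- R3 - (4)*R2:  [  0   0  24 ]
R4 <- R4 - (-1)*R2:  [ 0  0  3 ]
R4 <- R4 - (1/8)*R3:  [ 0  0  0 ]
Row echelon form:
[ -4   2   6 ]
[  0  -1  -7 ]
[  0   0  24 ]
[  0   0   0 ]
Nonzero rows / pivot columns: 3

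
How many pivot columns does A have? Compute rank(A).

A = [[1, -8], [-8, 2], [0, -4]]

Row reduction:
R2 <- R2 - (-8)*R1:  [   0  -62 ]
R3 <- R3 - (2/31)*R2:  [ 0  0 ]
Row echelon form:
[ 1   -8 ]
[ 0  -62 ]
[ 0    0 ]
Nonzero rows / pivot columns: 2

rank(A) = 2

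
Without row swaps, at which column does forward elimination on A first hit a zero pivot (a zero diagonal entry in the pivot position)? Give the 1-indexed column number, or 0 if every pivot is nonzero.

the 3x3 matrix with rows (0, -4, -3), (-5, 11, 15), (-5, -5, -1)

first zero-pivot column = 1

Naive forward elimination:
Pivot entry (1,1) is zero but row 2 has -5 in column 1 -> naive elimination stops; a row interchange (e.g. R1 <-> R2) would be required here.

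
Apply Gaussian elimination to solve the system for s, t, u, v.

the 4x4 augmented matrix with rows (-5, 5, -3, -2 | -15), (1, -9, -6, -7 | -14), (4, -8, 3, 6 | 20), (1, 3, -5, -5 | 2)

(4, 1, -2, 3)

Forward elimination on [A|b]:
R2 <- R2 - (-1/5)*R1:  [     0     -8  -33/5  -37/5    -17 ]
R3 <- R3 - (-4/5)*R1:  [    0    -4   3/5  22/5     8 ]
R4 <- R4 - (-1/5)*R1:  [     0      4  -28/5  -27/5     -1 ]
R3 <- R3 - (1/2)*R2:  [     0      0  39/10  81/10   33/2 ]
R4 <- R4 - (-1/2)*R2:  [      0       0  -89/10  -91/10   -19/2 ]
R4 <- R4 - (-89/39)*R3:  [      0       0       0  122/13  366/13 ]
Row echelon form:
[ -5   5     -3      -2  |     -15 ]
[  0  -8  -33/5   -37/5  |     -17 ]
[  0   0  39/10   81/10  |    33/2 ]
[  0   0      0  122/13  |  366/13 ]
Back-substitution:
v = (366/13) / (122/13) = 3
u = (33/2 - (81/10)*(3)) / (39/10) = -2
t = (-17 - (-33/5)*(-2) - (-37/5)*(3)) / -8 = 1
s = (-15 - (5)*(1) - (-3)*(-2) - (-2)*(3)) / -5 = 4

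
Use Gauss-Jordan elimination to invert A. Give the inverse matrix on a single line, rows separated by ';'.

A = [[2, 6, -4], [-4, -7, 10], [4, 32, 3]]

Gauss-Jordan on [A | I]:
R1 <- (1/2)*R1:  [   1    3   -2  |  1/2    0    0 ]
R2 <- R2 - (-4)*R1:  [ 0  5  2  |  2  1  0 ]
R3 <- R3 - (4)*R1:  [  0  20  11  |  -2   0   1 ]
R2 <- (1/5)*R2:  [   0    1  2/5  |  2/5  1/5    0 ]
R1 <- R1 - (3)*R2:  [     1      0  -16/5  |  -7/10   -3/5      0 ]
R3 <- R3 - (20)*R2:  [   0    0    3  |  -10   -4    1 ]
R3 <- (1/3)*R3:  [     0      0      1  |  -10/3   -4/3    1/3 ]
R1 <- R1 - (-16/5)*R3:  [       1        0        0  |  -341/30   -73/15    16/15 ]
R2 <- R2 - (2/5)*R3:  [     0      1      0  |  26/15  11/15  -2/15 ]
Right block of [I | A^{-1}] is the inverse:
[ -341/30  -73/15  16/15 ]
[   26/15   11/15  -2/15 ]
[   -10/3    -4/3    1/3 ]

inverse = [-341/30 -73/15 16/15; 26/15 11/15 -2/15; -10/3 -4/3 1/3]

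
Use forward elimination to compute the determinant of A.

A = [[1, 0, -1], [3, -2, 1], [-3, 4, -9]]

Forward elimination:
R2 <- R2 - (3)*R1:  [  0  -2   4 ]
R3 <- R3 - (-3)*R1:  [   0    4  -12 ]
R3 <- R3 - (-2)*R2:  [  0   0  -4 ]
Upper-triangular form:
[ 1   0  -1 ]
[ 0  -2   4 ]
[ 0   0  -4 ]
det(A) = (-1)^0 * (1) * (-2) * (-4) = 8  (0 row swaps -> sign +1)

det(A) = 8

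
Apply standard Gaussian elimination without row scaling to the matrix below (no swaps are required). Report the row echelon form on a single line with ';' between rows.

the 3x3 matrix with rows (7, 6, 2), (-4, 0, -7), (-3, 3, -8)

Forward elimination:
R2 <- R2 - (-4/7)*R1:  [     0   24/7  -41/7 ]
R3 <- R3 - (-3/7)*R1:  [     0   39/7  -50/7 ]
R3 <- R3 - (13/8)*R2:  [    0     0  19/8 ]
Row echelon form:
[ 7     6      2 ]
[ 0  24/7  -41/7 ]
[ 0     0   19/8 ]

REF = [7 6 2; 0 24/7 -41/7; 0 0 19/8]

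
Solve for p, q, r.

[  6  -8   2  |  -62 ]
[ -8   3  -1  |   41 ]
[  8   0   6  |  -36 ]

(-3, 5, -2)

Forward elimination on [A|b]:
R2 <- R2 - (-4/3)*R1:  [      0   -23/3     5/3  -125/3 ]
R3 <- R3 - (4/3)*R1:  [     0   32/3   10/3  140/3 ]
R3 <- R3 - (-32/23)*R2:  [       0        0   130/23  -260/23 ]
Row echelon form:
[ 6     -8       2  |      -62 ]
[ 0  -23/3     5/3  |   -125/3 ]
[ 0      0  130/23  |  -260/23 ]
Back-substitution:
r = (-260/23) / (130/23) = -2
q = (-125/3 - (5/3)*(-2)) / (-23/3) = 5
p = (-62 - (-8)*(5) - (2)*(-2)) / 6 = -3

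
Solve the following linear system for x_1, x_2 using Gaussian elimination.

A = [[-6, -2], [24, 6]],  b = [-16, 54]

(1, 5)

Forward elimination on [A|b]:
R2 <- R2 - (-4)*R1:  [   0   -2  -10 ]
Row echelon form:
[ -6  -2  |  -16 ]
[  0  -2  |  -10 ]
Back-substitution:
x_2 = (-10) / -2 = 5
x_1 = (-16 - (-2)*(5)) / -6 = 1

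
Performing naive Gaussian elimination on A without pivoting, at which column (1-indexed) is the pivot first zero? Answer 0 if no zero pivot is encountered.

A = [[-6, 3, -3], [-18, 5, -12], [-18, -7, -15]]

Naive forward elimination:
R2 <- R2 - (3)*R1:  [  0  -4  -3 ]
R3 <- R3 - (3)*R1:  [   0  -16   -6 ]
R3 <- R3 - (4)*R2:  [ 0  0  6 ]
All pivots nonzero; naive elimination completes without hitting a zero pivot.

first zero-pivot column = 0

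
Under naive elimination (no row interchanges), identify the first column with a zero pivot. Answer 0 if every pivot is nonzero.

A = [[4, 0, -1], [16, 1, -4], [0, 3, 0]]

Naive forward elimination:
R2 <- R2 - (4)*R1:  [ 0  1  0 ]
R3 <- R3 - (3)*R2:  [ 0  0  0 ]
Matrix at this point:
[ 4  0  -1 ]
[ 0  1   0 ]
[ 0  0   0 ]
Pivot entry (3,3) in the last row is zero and there are no rows below to swap with -> zero pivot in column 3 (A is singular).

first zero-pivot column = 3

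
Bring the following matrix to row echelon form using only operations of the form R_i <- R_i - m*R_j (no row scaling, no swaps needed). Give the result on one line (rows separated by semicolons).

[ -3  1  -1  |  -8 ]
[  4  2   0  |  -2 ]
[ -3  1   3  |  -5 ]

REF = [-3 1 -1 -8; 0 10/3 -4/3 -38/3; 0 0 4 3]

Forward elimination:
R2 <- R2 - (-4/3)*R1:  [     0   10/3   -4/3  -38/3 ]
R3 <- R3 - (1)*R1:  [ 0  0  4  3 ]
Row echelon form:
[ -3     1    -1  |     -8 ]
[  0  10/3  -4/3  |  -38/3 ]
[  0     0     4  |      3 ]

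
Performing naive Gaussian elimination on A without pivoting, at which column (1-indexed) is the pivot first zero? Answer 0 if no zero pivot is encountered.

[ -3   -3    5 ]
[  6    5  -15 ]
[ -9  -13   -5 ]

first zero-pivot column = 3

Naive forward elimination:
R2 <- R2 - (-2)*R1:  [  0  -1  -5 ]
R3 <- R3 - (3)*R1:  [   0   -4  -20 ]
R3 <- R3 - (4)*R2:  [ 0  0  0 ]
Matrix at this point:
[ -3  -3   5 ]
[  0  -1  -5 ]
[  0   0   0 ]
Pivot entry (3,3) in the last row is zero and there are no rows below to swap with -> zero pivot in column 3 (A is singular).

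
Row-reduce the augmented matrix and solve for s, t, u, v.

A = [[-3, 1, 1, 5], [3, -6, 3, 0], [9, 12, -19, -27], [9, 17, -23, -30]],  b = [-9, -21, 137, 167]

Forward elimination on [A|b]:
R2 <- R2 - (-1)*R1:  [   0   -5    4    5  -30 ]
R3 <- R3 - (-3)*R1:  [   0   15  -16  -12  110 ]
R4 <- R4 - (-3)*R1:  [   0   20  -20  -15  140 ]
R3 <- R3 - (-3)*R2:  [  0   0  -4   3  20 ]
R4 <- R4 - (-4)*R2:  [  0   0  -4   5  20 ]
R4 <- R4 - (1)*R3:  [ 0  0  0  2  0 ]
Row echelon form:
[ -3   1   1  5  |   -9 ]
[  0  -5   4  5  |  -30 ]
[  0   0  -4  3  |   20 ]
[  0   0   0  2  |    0 ]
Back-substitution:
v = (0) / 2 = 0
u = (20 - (3)*(0)) / -4 = -5
t = (-30 - (4)*(-5) - (5)*(0)) / -5 = 2
s = (-9 - (1)*(2) - (1)*(-5) - (5)*(0)) / -3 = 2

(2, 2, -5, 0)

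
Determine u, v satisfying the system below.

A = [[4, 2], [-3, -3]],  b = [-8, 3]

Forward elimination on [A|b]:
R2 <- R2 - (-3/4)*R1:  [    0  -3/2    -3 ]
Row echelon form:
[ 4     2  |  -8 ]
[ 0  -3/2  |  -3 ]
Back-substitution:
v = (-3) / (-3/2) = 2
u = (-8 - (2)*(2)) / 4 = -3

(-3, 2)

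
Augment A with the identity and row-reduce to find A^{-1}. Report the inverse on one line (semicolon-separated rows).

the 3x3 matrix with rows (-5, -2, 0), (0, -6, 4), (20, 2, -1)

Gauss-Jordan on [A | I]:
R1 <- (1/-5)*R1:  [    1   2/5     0  |  -1/5     0     0 ]
R3 <- R3 - (20)*R1:  [  0  -6  -1  |   4   0   1 ]
R2 <- (1/-6)*R2:  [    0     1  -2/3  |     0  -1/6     0 ]
R1 <- R1 - (2/5)*R2:  [    1     0  4/15  |  -1/5  1/15     0 ]
R3 <- R3 - (-6)*R2:  [  0   0  -5  |   4  -1   1 ]
R3 <- (1/-5)*R3:  [    0     0     1  |  -4/5   1/5  -1/5 ]
R1 <- R1 - (4/15)*R3:  [    1     0     0  |  1/75  1/75  4/75 ]
R2 <- R2 - (-2/3)*R3:  [     0      1      0  |  -8/15  -1/30  -2/15 ]
Right block of [I | A^{-1}] is the inverse:
[  1/75   1/75   4/75 ]
[ -8/15  -1/30  -2/15 ]
[  -4/5    1/5   -1/5 ]

inverse = [1/75 1/75 4/75; -8/15 -1/30 -2/15; -4/5 1/5 -1/5]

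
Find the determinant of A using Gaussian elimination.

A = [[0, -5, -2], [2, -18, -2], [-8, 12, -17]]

Forward elimination:
R1 <-> R2   (pivot in column 1 was zero)
[  2  -18   -2 ]
[  0   -5   -2 ]
[ -8   12  -17 ]
R3 <- R3 - (-4)*R1:  [   0  -60  -25 ]
R3 <- R3 - (12)*R2:  [  0   0  -1 ]
Upper-triangular form:
[ 2  -18  -2 ]
[ 0   -5  -2 ]
[ 0    0  -1 ]
det(A) = (-1)^1 * (2) * (-5) * (-1) = -10  (1 row swap -> sign -1)

det(A) = -10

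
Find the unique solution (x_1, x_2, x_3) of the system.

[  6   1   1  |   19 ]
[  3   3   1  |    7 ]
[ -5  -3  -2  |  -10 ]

(4, 0, -5)

Forward elimination on [A|b]:
R2 <- R2 - (1/2)*R1:  [    0   5/2   1/2  -5/2 ]
R3 <- R3 - (-5/6)*R1:  [     0  -13/6   -7/6   35/6 ]
R3 <- R3 - (-13/15)*R2:  [      0       0  -11/15    11/3 ]
Row echelon form:
[ 6    1       1  |    19 ]
[ 0  5/2     1/2  |  -5/2 ]
[ 0    0  -11/15  |  11/3 ]
Back-substitution:
x_3 = (11/3) / (-11/15) = -5
x_2 = (-5/2 - (1/2)*(-5)) / (5/2) = 0
x_1 = (19 - (1)*(0) - (1)*(-5)) / 6 = 4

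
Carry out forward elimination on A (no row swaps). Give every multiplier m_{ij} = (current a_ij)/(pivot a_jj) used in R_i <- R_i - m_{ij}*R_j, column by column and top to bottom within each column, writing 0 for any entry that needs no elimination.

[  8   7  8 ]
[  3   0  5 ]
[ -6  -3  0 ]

Forward elimination:
R2 <- R2 - (3/8)*R1:  [     0  -21/8      2 ]
R3 <- R3 - (-3/4)*R1:  [   0  9/4    6 ]
R3 <- R3 - (-6/7)*R2:  [    0     0  54/7 ]
Multipliers (in order of application): m_{21} = 3/8, m_{31} = -3/4, m_{32} = -6/7

multipliers: 3/8, -3/4, -6/7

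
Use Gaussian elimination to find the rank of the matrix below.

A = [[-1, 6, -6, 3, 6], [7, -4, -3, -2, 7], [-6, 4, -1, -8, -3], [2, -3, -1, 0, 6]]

rank(A) = 4

Row reduction:
R2 <- R2 - (-7)*R1:  [   0   38  -45   19   49 ]
R3 <- R3 - (6)*R1:  [   0  -32   35  -26  -39 ]
R4 <- R4 - (-2)*R1:  [   0    9  -13    6   18 ]
R3 <- R3 - (-16/19)*R2:  [      0       0  -55/19     -10   43/19 ]
R4 <- R4 - (9/38)*R2:  [      0       0  -89/38     3/2  243/38 ]
R4 <- R4 - (89/110)*R3:  [      0       0       0  211/22  251/55 ]
Row echelon form:
[ -1   6      -6       3       6 ]
[  0  38     -45      19      49 ]
[  0   0  -55/19     -10   43/19 ]
[  0   0       0  211/22  251/55 ]
Nonzero rows / pivot columns: 4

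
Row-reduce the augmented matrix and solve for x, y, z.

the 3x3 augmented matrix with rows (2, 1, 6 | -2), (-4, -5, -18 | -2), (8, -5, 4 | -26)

(-2, 2, 0)

Forward elimination on [A|b]:
R2 <- R2 - (-2)*R1:  [  0  -3  -6  -6 ]
R3 <- R3 - (4)*R1:  [   0   -9  -20  -18 ]
R3 <- R3 - (3)*R2:  [  0   0  -2   0 ]
Row echelon form:
[ 2   1   6  |  -2 ]
[ 0  -3  -6  |  -6 ]
[ 0   0  -2  |   0 ]
Back-substitution:
z = (0) / -2 = 0
y = (-6 - (-6)*(0)) / -3 = 2
x = (-2 - (1)*(2) - (6)*(0)) / 2 = -2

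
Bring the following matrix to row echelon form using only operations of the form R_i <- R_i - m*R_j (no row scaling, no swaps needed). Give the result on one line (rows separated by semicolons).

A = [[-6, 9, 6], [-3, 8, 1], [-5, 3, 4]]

REF = [-6 9 6; 0 7/2 -2; 0 0 -25/7]

Forward elimination:
R2 <- R2 - (1/2)*R1:  [   0  7/2   -2 ]
R3 <- R3 - (5/6)*R1:  [    0  -9/2    -1 ]
R3 <- R3 - (-9/7)*R2:  [     0      0  -25/7 ]
Row echelon form:
[ -6    9      6 ]
[  0  7/2     -2 ]
[  0    0  -25/7 ]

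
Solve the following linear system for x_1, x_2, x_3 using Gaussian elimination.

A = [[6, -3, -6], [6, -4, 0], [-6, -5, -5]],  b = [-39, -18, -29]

(-1, 3, 4)

Forward elimination on [A|b]:
R2 <- R2 - (1)*R1:  [  0  -1   6  21 ]
R3 <- R3 - (-1)*R1:  [   0   -8  -11  -68 ]
R3 <- R3 - (8)*R2:  [    0     0   -59  -236 ]
Row echelon form:
[ 6  -3   -6  |   -39 ]
[ 0  -1    6  |    21 ]
[ 0   0  -59  |  -236 ]
Back-substitution:
x_3 = (-236) / -59 = 4
x_2 = (21 - (6)*(4)) / -1 = 3
x_1 = (-39 - (-3)*(3) - (-6)*(4)) / 6 = -1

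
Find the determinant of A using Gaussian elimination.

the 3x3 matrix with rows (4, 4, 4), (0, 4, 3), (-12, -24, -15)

det(A) = 96

Forward elimination:
R3 <- R3 - (-3)*R1:  [   0  -12   -3 ]
R3 <- R3 - (-3)*R2:  [ 0  0  6 ]
Upper-triangular form:
[ 4  4  4 ]
[ 0  4  3 ]
[ 0  0  6 ]
det(A) = (-1)^0 * (4) * (4) * (6) = 96  (0 row swaps -> sign +1)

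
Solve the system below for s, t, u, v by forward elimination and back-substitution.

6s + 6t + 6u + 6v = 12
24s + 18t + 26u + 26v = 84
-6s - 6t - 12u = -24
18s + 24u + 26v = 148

Forward elimination on [A|b]:
R2 <- R2 - (4)*R1:  [  0  -6   2   2  36 ]
R3 <- R3 - (-1)*R1:  [   0    0   -6    6  -12 ]
R4 <- R4 - (3)*R1:  [   0  -18    6    8  112 ]
R4 <- R4 - (3)*R2:  [ 0  0  0  2  4 ]
Row echelon form:
[ 6   6   6  6  |   12 ]
[ 0  -6   2  2  |   36 ]
[ 0   0  -6  6  |  -12 ]
[ 0   0   0  2  |    4 ]
Back-substitution:
v = (4) / 2 = 2
u = (-12 - (6)*(2)) / -6 = 4
t = (36 - (2)*(4) - (2)*(2)) / -6 = -4
s = (12 - (6)*(-4) - (6)*(4) - (6)*(2)) / 6 = 0

(0, -4, 4, 2)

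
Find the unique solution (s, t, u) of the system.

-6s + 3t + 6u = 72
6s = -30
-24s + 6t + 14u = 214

Forward elimination on [A|b]:
R2 <- R2 - (-1)*R1:  [  0   3   6  42 ]
R3 <- R3 - (4)*R1:  [   0   -6  -10  -74 ]
R3 <- R3 - (-2)*R2:  [  0   0   2  10 ]
Row echelon form:
[ -6  3  6  |  72 ]
[  0  3  6  |  42 ]
[  0  0  2  |  10 ]
Back-substitution:
u = (10) / 2 = 5
t = (42 - (6)*(5)) / 3 = 4
s = (72 - (3)*(4) - (6)*(5)) / -6 = -5

(-5, 4, 5)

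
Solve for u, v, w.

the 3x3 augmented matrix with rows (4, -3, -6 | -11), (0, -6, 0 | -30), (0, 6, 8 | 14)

Forward elimination on [A|b]:
R3 <- R3 - (-1)*R2:  [   0    0    8  -16 ]
Row echelon form:
[ 4  -3  -6  |  -11 ]
[ 0  -6   0  |  -30 ]
[ 0   0   8  |  -16 ]
Back-substitution:
w = (-16) / 8 = -2
v = (-30) / -6 = 5
u = (-11 - (-3)*(5) - (-6)*(-2)) / 4 = -2

(-2, 5, -2)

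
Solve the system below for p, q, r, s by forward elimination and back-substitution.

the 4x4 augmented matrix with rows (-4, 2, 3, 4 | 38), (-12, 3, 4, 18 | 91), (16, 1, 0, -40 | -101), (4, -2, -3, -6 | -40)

(-4, 3, 4, 1)

Forward elimination on [A|b]:
R2 <- R2 - (3)*R1:  [   0   -3   -5    6  -23 ]
R3 <- R3 - (-4)*R1:  [   0    9   12  -24   51 ]
R4 <- R4 - (-1)*R1:  [  0   0   0  -2  -2 ]
R3 <- R3 - (-3)*R2:  [   0    0   -3   -6  -18 ]
Row echelon form:
[ -4   2   3   4  |   38 ]
[  0  -3  -5   6  |  -23 ]
[  0   0  -3  -6  |  -18 ]
[  0   0   0  -2  |   -2 ]
Back-substitution:
s = (-2) / -2 = 1
r = (-18 - (-6)*(1)) / -3 = 4
q = (-23 - (-5)*(4) - (6)*(1)) / -3 = 3
p = (38 - (2)*(3) - (3)*(4) - (4)*(1)) / -4 = -4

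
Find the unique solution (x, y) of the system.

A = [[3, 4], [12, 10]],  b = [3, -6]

(-3, 3)

Forward elimination on [A|b]:
R2 <- R2 - (4)*R1:  [   0   -6  -18 ]
Row echelon form:
[ 3   4  |    3 ]
[ 0  -6  |  -18 ]
Back-substitution:
y = (-18) / -6 = 3
x = (3 - (4)*(3)) / 3 = -3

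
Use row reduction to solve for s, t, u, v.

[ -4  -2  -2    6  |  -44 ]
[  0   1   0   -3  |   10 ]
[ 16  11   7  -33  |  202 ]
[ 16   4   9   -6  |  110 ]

(4, -5, 4, -5)

Forward elimination on [A|b]:
R3 <- R3 - (-4)*R1:  [  0   3  -1  -9  26 ]
R4 <- R4 - (-4)*R1:  [   0   -4    1   18  -66 ]
R3 <- R3 - (3)*R2:  [  0   0  -1   0  -4 ]
R4 <- R4 - (-4)*R2:  [   0    0    1    6  -26 ]
R4 <- R4 - (-1)*R3:  [   0    0    0    6  -30 ]
Row echelon form:
[ -4  -2  -2   6  |  -44 ]
[  0   1   0  -3  |   10 ]
[  0   0  -1   0  |   -4 ]
[  0   0   0   6  |  -30 ]
Back-substitution:
v = (-30) / 6 = -5
u = (-4) / -1 = 4
t = (10 - (-3)*(-5)) / 1 = -5
s = (-44 - (-2)*(-5) - (-2)*(4) - (6)*(-5)) / -4 = 4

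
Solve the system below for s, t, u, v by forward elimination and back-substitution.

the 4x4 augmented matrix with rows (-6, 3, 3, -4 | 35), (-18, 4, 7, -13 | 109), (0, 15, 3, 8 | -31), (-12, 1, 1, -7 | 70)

Forward elimination on [A|b]:
R2 <- R2 - (3)*R1:  [  0  -5  -2  -1   4 ]
R4 <- R4 - (2)*R1:  [  0  -5  -5   1   0 ]
R3 <- R3 - (-3)*R2:  [   0    0   -3    5  -19 ]
R4 <- R4 - (1)*R2:  [  0   0  -3   2  -4 ]
R4 <- R4 - (1)*R3:  [  0   0   0  -3  15 ]
Row echelon form:
[ -6   3   3  -4  |   35 ]
[  0  -5  -2  -1  |    4 ]
[  0   0  -3   5  |  -19 ]
[  0   0   0  -3  |   15 ]
Back-substitution:
v = (15) / -3 = -5
u = (-19 - (5)*(-5)) / -3 = -2
t = (4 - (-2)*(-2) - (-1)*(-5)) / -5 = 1
s = (35 - (3)*(1) - (3)*(-2) - (-4)*(-5)) / -6 = -3

(-3, 1, -2, -5)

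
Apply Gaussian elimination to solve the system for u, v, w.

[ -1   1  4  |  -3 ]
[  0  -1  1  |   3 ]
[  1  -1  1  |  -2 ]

(-5, -4, -1)

Forward elimination on [A|b]:
R3 <- R3 - (-1)*R1:  [  0   0   5  -5 ]
Row echelon form:
[ -1   1  4  |  -3 ]
[  0  -1  1  |   3 ]
[  0   0  5  |  -5 ]
Back-substitution:
w = (-5) / 5 = -1
v = (3 - (1)*(-1)) / -1 = -4
u = (-3 - (1)*(-4) - (4)*(-1)) / -1 = -5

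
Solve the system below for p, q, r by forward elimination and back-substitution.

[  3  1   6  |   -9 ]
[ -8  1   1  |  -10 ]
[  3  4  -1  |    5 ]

Forward elimination on [A|b]:
R2 <- R2 - (-8/3)*R1:  [    0  11/3    17   -34 ]
R3 <- R3 - (1)*R1:  [  0   3  -7  14 ]
R3 <- R3 - (9/11)*R2:  [       0        0  -230/11   460/11 ]
Row echelon form:
[ 3     1        6  |      -9 ]
[ 0  11/3       17  |     -34 ]
[ 0     0  -230/11  |  460/11 ]
Back-substitution:
r = (460/11) / (-230/11) = -2
q = (-34 - (17)*(-2)) / (11/3) = 0
p = (-9 - (1)*(0) - (6)*(-2)) / 3 = 1

(1, 0, -2)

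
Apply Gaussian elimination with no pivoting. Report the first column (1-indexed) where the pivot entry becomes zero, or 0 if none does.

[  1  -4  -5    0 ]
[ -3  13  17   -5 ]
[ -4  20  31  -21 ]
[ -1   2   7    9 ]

Naive forward elimination:
R2 <- R2 - (-3)*R1:  [  0   1   2  -5 ]
R3 <- R3 - (-4)*R1:  [   0    4   11  -21 ]
R4 <- R4 - (-1)*R1:  [  0  -2   2   9 ]
R3 <- R3 - (4)*R2:  [  0   0   3  -1 ]
R4 <- R4 - (-2)*R2:  [  0   0   6  -1 ]
R4 <- R4 - (2)*R3:  [ 0  0  0  1 ]
All pivots nonzero; naive elimination completes without hitting a zero pivot.

first zero-pivot column = 0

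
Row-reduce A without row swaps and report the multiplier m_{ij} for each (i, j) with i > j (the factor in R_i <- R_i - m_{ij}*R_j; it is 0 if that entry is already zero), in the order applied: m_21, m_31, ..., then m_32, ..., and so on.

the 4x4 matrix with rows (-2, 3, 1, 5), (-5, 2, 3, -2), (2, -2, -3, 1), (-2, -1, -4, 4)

Forward elimination:
R2 <- R2 - (5/2)*R1:  [     0  -11/2    1/2  -29/2 ]
R3 <- R3 - (-1)*R1:  [  0   1  -2   6 ]
R4 <- R4 - (1)*R1:  [  0  -4  -5  -1 ]
R3 <- R3 - (-2/11)*R2:  [      0       0  -21/11   37/11 ]
R4 <- R4 - (8/11)*R2:  [      0       0  -59/11  105/11 ]
R4 <- R4 - (59/21)*R3:  [    0     0     0  2/21 ]
Multipliers (in order of application): m_{21} = 5/2, m_{31} = -1, m_{41} = 1, m_{32} = -2/11, m_{42} = 8/11, m_{43} = 59/21

multipliers: 5/2, -1, 1, -2/11, 8/11, 59/21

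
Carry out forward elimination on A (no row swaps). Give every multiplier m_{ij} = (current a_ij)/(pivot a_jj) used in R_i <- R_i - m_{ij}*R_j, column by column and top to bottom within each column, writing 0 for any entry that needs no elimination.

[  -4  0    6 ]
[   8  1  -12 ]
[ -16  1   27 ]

multipliers: -2, 4, 1

Forward elimination:
R2 <- R2 - (-2)*R1:  [ 0  1  0 ]
R3 <- R3 - (4)*R1:  [ 0  1  3 ]
R3 <- R3 - (1)*R2:  [ 0  0  3 ]
Multipliers (in order of application): m_{21} = -2, m_{31} = 4, m_{32} = 1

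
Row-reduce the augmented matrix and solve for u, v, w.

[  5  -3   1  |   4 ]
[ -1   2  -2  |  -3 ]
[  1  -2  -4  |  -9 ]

Forward elimination on [A|b]:
R2 <- R2 - (-1/5)*R1:  [     0    7/5   -9/5  -11/5 ]
R3 <- R3 - (1/5)*R1:  [     0   -7/5  -21/5  -49/5 ]
R3 <- R3 - (-1)*R2:  [   0    0   -6  -12 ]
Row echelon form:
[ 5   -3     1  |      4 ]
[ 0  7/5  -9/5  |  -11/5 ]
[ 0    0    -6  |    -12 ]
Back-substitution:
w = (-12) / -6 = 2
v = (-11/5 - (-9/5)*(2)) / (7/5) = 1
u = (4 - (-3)*(1) - (1)*(2)) / 5 = 1

(1, 1, 2)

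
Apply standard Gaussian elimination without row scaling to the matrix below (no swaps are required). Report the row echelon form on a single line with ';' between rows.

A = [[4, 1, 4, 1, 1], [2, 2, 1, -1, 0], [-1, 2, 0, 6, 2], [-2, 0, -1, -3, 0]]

Forward elimination:
R2 <- R2 - (1/2)*R1:  [    0   3/2    -1  -3/2  -1/2 ]
R3 <- R3 - (-1/4)*R1:  [    0   9/4     1  25/4   9/4 ]
R4 <- R4 - (-1/2)*R1:  [    0   1/2     1  -5/2   1/2 ]
R3 <- R3 - (3/2)*R2:  [    0     0   5/2  17/2     3 ]
R4 <- R4 - (1/3)*R2:  [   0    0  4/3   -2  2/3 ]
R4 <- R4 - (8/15)*R3:  [      0       0       0  -98/15  -14/15 ]
Row echelon form:
[ 4    1    4       1       1 ]
[ 0  3/2   -1    -3/2    -1/2 ]
[ 0    0  5/2    17/2       3 ]
[ 0    0    0  -98/15  -14/15 ]

REF = [4 1 4 1 1; 0 3/2 -1 -3/2 -1/2; 0 0 5/2 17/2 3; 0 0 0 -98/15 -14/15]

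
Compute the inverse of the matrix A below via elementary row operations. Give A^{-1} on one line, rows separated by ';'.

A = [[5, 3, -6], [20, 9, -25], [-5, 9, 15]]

inverse = [-24/5 33/25 7/25; 7/3 -3/5 -1/15; -3 4/5 1/5]

Gauss-Jordan on [A | I]:
R1 <- (1/5)*R1:  [    1   3/5  -6/5  |   1/5     0     0 ]
R2 <- R2 - (20)*R1:  [  0  -3  -1  |  -4   1   0 ]
R3 <- R3 - (-5)*R1:  [  0  12   9  |   1   0   1 ]
R2 <- (1/-3)*R2:  [    0     1   1/3  |   4/3  -1/3     0 ]
R1 <- R1 - (3/5)*R2:  [    1     0  -7/5  |  -3/5   1/5     0 ]
R3 <- R3 - (12)*R2:  [   0    0    5  |  -15    4    1 ]
R3 <- (1/5)*R3:  [   0    0    1  |   -3  4/5  1/5 ]
R1 <- R1 - (-7/5)*R3:  [     1      0      0  |  -24/5  33/25   7/25 ]
R2 <- R2 - (1/3)*R3:  [     0      1      0  |    7/3   -3/5  -1/15 ]
Right block of [I | A^{-1}] is the inverse:
[ -24/5  33/25   7/25 ]
[   7/3   -3/5  -1/15 ]
[    -3    4/5    1/5 ]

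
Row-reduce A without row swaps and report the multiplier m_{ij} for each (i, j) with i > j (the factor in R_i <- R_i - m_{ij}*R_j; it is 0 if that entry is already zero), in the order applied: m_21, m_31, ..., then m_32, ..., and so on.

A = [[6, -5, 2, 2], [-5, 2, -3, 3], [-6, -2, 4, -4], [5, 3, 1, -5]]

multipliers: -5/6, -1, 5/6, 42/13, -43/13, -33/67

Forward elimination:
R2 <- R2 - (-5/6)*R1:  [     0  -13/6   -4/3   14/3 ]
R3 <- R3 - (-1)*R1:  [  0  -7   6  -2 ]
R4 <- R4 - (5/6)*R1:  [     0   43/6   -2/3  -20/3 ]
R3 <- R3 - (42/13)*R2:  [       0        0   134/13  -222/13 ]
R4 <- R4 - (-43/13)*R2:  [      0       0  -66/13  114/13 ]
R4 <- R4 - (-33/67)*R3:  [     0      0      0  24/67 ]
Multipliers (in order of application): m_{21} = -5/6, m_{31} = -1, m_{41} = 5/6, m_{32} = 42/13, m_{42} = -43/13, m_{43} = -33/67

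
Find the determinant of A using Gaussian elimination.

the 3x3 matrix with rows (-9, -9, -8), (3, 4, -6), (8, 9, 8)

Forward elimination:
R2 <- R2 - (-1/3)*R1:  [     0      1  -26/3 ]
R3 <- R3 - (-8/9)*R1:  [   0    1  8/9 ]
R3 <- R3 - (1)*R2:  [    0     0  86/9 ]
Upper-triangular form:
[ -9  -9     -8 ]
[  0   1  -26/3 ]
[  0   0   86/9 ]
det(A) = (-1)^0 * (-9) * (1) * (86/9) = -86  (0 row swaps -> sign +1)

det(A) = -86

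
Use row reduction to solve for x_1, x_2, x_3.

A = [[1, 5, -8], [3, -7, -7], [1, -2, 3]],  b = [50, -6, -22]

(-2, 4, -4)

Forward elimination on [A|b]:
R2 <- R2 - (3)*R1:  [    0   -22    17  -156 ]
R3 <- R3 - (1)*R1:  [   0   -7   11  -72 ]
R3 <- R3 - (7/22)*R2:  [       0        0   123/22  -246/11 ]
Row echelon form:
[ 1    5      -8  |       50 ]
[ 0  -22      17  |     -156 ]
[ 0    0  123/22  |  -246/11 ]
Back-substitution:
x_3 = (-246/11) / (123/22) = -4
x_2 = (-156 - (17)*(-4)) / -22 = 4
x_1 = (50 - (5)*(4) - (-8)*(-4)) / 1 = -2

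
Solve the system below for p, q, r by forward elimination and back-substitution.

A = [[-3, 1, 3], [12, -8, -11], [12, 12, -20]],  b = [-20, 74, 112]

Forward elimination on [A|b]:
R2 <- R2 - (-4)*R1:  [  0  -4   1  -6 ]
R3 <- R3 - (-4)*R1:  [  0  16  -8  32 ]
R3 <- R3 - (-4)*R2:  [  0   0  -4   8 ]
Row echelon form:
[ -3   1   3  |  -20 ]
[  0  -4   1  |   -6 ]
[  0   0  -4  |    8 ]
Back-substitution:
r = (8) / -4 = -2
q = (-6 - (1)*(-2)) / -4 = 1
p = (-20 - (1)*(1) - (3)*(-2)) / -3 = 5

(5, 1, -2)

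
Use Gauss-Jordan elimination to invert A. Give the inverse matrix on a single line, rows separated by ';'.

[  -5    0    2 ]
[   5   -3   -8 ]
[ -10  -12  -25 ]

Gauss-Jordan on [A | I]:
R1 <- (1/-5)*R1:  [    1     0  -2/5  |  -1/5     0     0 ]
R2 <- R2 - (5)*R1:  [  0  -3  -6  |   1   1   0 ]
R3 <- R3 - (-10)*R1:  [   0  -12  -29  |   -2    0    1 ]
R2 <- (1/-3)*R2:  [    0     1     2  |  -1/3  -1/3     0 ]
R3 <- R3 - (-12)*R2:  [  0   0  -5  |  -6  -4   1 ]
R3 <- (1/-5)*R3:  [    0     0     1  |   6/5   4/5  -1/5 ]
R1 <- R1 - (-2/5)*R3:  [     1      0      0  |   7/25   8/25  -2/25 ]
R2 <- R2 - (2)*R3:  [      0       1       0  |  -41/15  -29/15     2/5 ]
Right block of [I | A^{-1}] is the inverse:
[   7/25    8/25  -2/25 ]
[ -41/15  -29/15    2/5 ]
[    6/5     4/5   -1/5 ]

inverse = [7/25 8/25 -2/25; -41/15 -29/15 2/5; 6/5 4/5 -1/5]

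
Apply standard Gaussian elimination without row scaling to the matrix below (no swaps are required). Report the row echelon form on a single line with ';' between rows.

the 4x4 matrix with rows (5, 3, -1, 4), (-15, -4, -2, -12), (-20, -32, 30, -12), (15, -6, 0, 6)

REF = [5 3 -1 4; 0 5 -5 0; 0 0 6 4; 0 0 0 2]

Forward elimination:
R2 <- R2 - (-3)*R1:  [  0   5  -5   0 ]
R3 <- R3 - (-4)*R1:  [   0  -20   26    4 ]
R4 <- R4 - (3)*R1:  [   0  -15    3   -6 ]
R3 <- R3 - (-4)*R2:  [ 0  0  6  4 ]
R4 <- R4 - (-3)*R2:  [   0    0  -12   -6 ]
R4 <- R4 - (-2)*R3:  [ 0  0  0  2 ]
Row echelon form:
[ 5  3  -1  4 ]
[ 0  5  -5  0 ]
[ 0  0   6  4 ]
[ 0  0   0  2 ]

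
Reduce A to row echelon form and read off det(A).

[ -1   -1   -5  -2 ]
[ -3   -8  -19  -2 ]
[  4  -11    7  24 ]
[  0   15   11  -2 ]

det(A) = -30

Forward elimination:
R2 <- R2 - (3)*R1:  [  0  -5  -4   4 ]
R3 <- R3 - (-4)*R1:  [   0  -15  -13   16 ]
R3 <- R3 - (3)*R2:  [  0   0  -1   4 ]
R4 <- R4 - (-3)*R2:  [  0   0  -1  10 ]
R4 <- R4 - (1)*R3:  [ 0  0  0  6 ]
Upper-triangular form:
[ -1  -1  -5  -2 ]
[  0  -5  -4   4 ]
[  0   0  -1   4 ]
[  0   0   0   6 ]
det(A) = (-1)^0 * (-1) * (-5) * (-1) * (6) = -30  (0 row swaps -> sign +1)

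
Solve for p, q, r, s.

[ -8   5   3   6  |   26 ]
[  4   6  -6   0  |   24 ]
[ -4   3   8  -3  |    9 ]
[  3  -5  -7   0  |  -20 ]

Forward elimination on [A|b]:
R2 <- R2 - (-1/2)*R1:  [    0  17/2  -9/2     3    37 ]
R3 <- R3 - (1/2)*R1:  [    0   1/2  13/2    -6    -4 ]
R4 <- R4 - (-3/8)*R1:  [     0  -25/8  -47/8    9/4  -41/4 ]
R3 <- R3 - (1/17)*R2:  [       0        0   115/17  -105/17  -105/17 ]
R4 <- R4 - (-25/68)*R2:  [       0        0  -128/17    57/17    57/17 ]
R4 <- R4 - (-128/115)*R3:  [      0       0       0  -81/23  -81/23 ]
Row echelon form:
[ -8     5       3        6  |       26 ]
[  0  17/2    -9/2        3  |       37 ]
[  0     0  115/17  -105/17  |  -105/17 ]
[  0     0       0   -81/23  |   -81/23 ]
Back-substitution:
s = (-81/23) / (-81/23) = 1
r = (-105/17 - (-105/17)*(1)) / (115/17) = 0
q = (37 - (-9/2)*(0) - (3)*(1)) / (17/2) = 4
p = (26 - (5)*(4) - (3)*(0) - (6)*(1)) / -8 = 0

(0, 4, 0, 1)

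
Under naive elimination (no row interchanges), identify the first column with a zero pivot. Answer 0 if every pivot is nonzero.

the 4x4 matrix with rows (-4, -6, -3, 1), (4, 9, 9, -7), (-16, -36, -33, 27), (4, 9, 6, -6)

first zero-pivot column = 4

Naive forward elimination:
R2 <- R2 - (-1)*R1:  [  0   3   6  -6 ]
R3 <- R3 - (4)*R1:  [   0  -12  -21   23 ]
R4 <- R4 - (-1)*R1:  [  0   3   3  -5 ]
R3 <- R3 - (-4)*R2:  [  0   0   3  -1 ]
R4 <- R4 - (1)*R2:  [  0   0  -3   1 ]
R4 <- R4 - (-1)*R3:  [ 0  0  0  0 ]
Matrix at this point:
[ -4  -6  -3   1 ]
[  0   3   6  -6 ]
[  0   0   3  -1 ]
[  0   0   0   0 ]
Pivot entry (4,4) in the last row is zero and there are no rows below to swap with -> zero pivot in column 4 (A is singular).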